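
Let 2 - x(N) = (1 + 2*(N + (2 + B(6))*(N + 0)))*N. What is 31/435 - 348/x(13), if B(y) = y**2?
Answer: 560363/5738955 ≈ 0.097642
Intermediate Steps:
x(N) = 2 - N*(1 + 78*N) (x(N) = 2 - (1 + 2*(N + (2 + 6**2)*(N + 0)))*N = 2 - (1 + 2*(N + (2 + 36)*N))*N = 2 - (1 + 2*(N + 38*N))*N = 2 - (1 + 2*(39*N))*N = 2 - (1 + 78*N)*N = 2 - N*(1 + 78*N))
31/435 - 348/x(13) = 31/435 - 348/(2 - 1*13 - 78*13**2) = 31*(1/435) - 348/(2 - 13 - 78*169) = 31/435 - 348/(2 - 13 - 13182) = 31/435 - 348/(-13193) = 31/435 - 348*(-1/13193) = 31/435 + 348/13193 = 560363/5738955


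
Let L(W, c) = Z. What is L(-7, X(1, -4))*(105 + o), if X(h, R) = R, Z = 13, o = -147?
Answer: -546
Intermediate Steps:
L(W, c) = 13
L(-7, X(1, -4))*(105 + o) = 13*(105 - 147) = 13*(-42) = -546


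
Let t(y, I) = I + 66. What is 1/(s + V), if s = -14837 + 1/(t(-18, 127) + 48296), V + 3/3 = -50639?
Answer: -48489/3174914252 ≈ -1.5273e-5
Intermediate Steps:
V = -50640 (V = -1 - 50639 = -50640)
t(y, I) = 66 + I
s = -719431292/48489 (s = -14837 + 1/((66 + 127) + 48296) = -14837 + 1/(193 + 48296) = -14837 + 1/48489 = -719431292/48489 ≈ -14837.)
1/(s + V) = 1/(-719431292/48489 - 50640) = 1/(-3174914252/48489) = -48489/3174914252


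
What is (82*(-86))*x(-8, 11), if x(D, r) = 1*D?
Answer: 56416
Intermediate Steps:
x(D, r) = D
(82*(-86))*x(-8, 11) = (82*(-86))*(-8) = -7052*(-8) = 56416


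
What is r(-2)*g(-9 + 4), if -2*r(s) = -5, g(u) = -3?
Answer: -15/2 ≈ -7.5000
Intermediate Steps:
r(s) = 5/2 (r(s) = -½*(-5) = 5/2)
r(-2)*g(-9 + 4) = (5/2)*(-3) = -15/2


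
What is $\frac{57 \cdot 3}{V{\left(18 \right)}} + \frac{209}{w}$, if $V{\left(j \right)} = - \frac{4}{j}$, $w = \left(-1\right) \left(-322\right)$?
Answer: $- \frac{123785}{161} \approx -768.85$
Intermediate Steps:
$w = 322$
$\frac{57 \cdot 3}{V{\left(18 \right)}} + \frac{209}{w} = \frac{57 \cdot 3}{\left(-4\right) \frac{1}{18}} + \frac{209}{322} = \frac{171}{\left(-4\right) \frac{1}{18}} + 209 \cdot \frac{1}{322} = \frac{171}{- \frac{2}{9}} + \frac{209}{322} = 171 \left(- \frac{9}{2}\right) + \frac{209}{322} = - \frac{1539}{2} + \frac{209}{322} = - \frac{123785}{161}$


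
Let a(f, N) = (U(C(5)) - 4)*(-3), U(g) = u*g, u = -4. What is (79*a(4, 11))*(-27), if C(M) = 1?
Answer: -51192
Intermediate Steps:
U(g) = -4*g
a(f, N) = 24 (a(f, N) = (-4*1 - 4)*(-3) = (-4 - 4)*(-3) = -8*(-3) = 24)
(79*a(4, 11))*(-27) = (79*24)*(-27) = 1896*(-27) = -51192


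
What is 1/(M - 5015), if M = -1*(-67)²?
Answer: -1/9504 ≈ -0.00010522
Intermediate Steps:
M = -4489 (M = -1*4489 = -4489)
1/(M - 5015) = 1/(-4489 - 5015) = 1/(-9504) = -1/9504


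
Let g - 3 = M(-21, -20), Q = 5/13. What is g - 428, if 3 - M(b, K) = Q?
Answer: -5491/13 ≈ -422.38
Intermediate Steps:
Q = 5/13 (Q = 5*(1/13) = 5/13 ≈ 0.38462)
M(b, K) = 34/13 (M(b, K) = 3 - 1*5/13 = 3 - 5/13 = 34/13)
g = 73/13 (g = 3 + 34/13 = 73/13 ≈ 5.6154)
g - 428 = 73/13 - 428 = -5491/13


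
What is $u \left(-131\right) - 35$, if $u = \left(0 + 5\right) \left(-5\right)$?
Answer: $3240$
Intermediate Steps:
$u = -25$ ($u = 5 \left(-5\right) = -25$)
$u \left(-131\right) - 35 = \left(-25\right) \left(-131\right) - 35 = 3275 - 35 = 3240$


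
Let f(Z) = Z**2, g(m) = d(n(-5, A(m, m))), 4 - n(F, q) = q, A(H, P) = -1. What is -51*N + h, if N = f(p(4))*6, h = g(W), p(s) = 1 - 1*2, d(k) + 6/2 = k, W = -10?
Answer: -304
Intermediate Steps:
n(F, q) = 4 - q
d(k) = -3 + k
p(s) = -1 (p(s) = 1 - 2 = -1)
g(m) = 2 (g(m) = -3 + (4 - 1*(-1)) = -3 + (4 + 1) = -3 + 5 = 2)
h = 2
N = 6 (N = (-1)**2*6 = 1*6 = 6)
-51*N + h = -51*6 + 2 = -306 + 2 = -304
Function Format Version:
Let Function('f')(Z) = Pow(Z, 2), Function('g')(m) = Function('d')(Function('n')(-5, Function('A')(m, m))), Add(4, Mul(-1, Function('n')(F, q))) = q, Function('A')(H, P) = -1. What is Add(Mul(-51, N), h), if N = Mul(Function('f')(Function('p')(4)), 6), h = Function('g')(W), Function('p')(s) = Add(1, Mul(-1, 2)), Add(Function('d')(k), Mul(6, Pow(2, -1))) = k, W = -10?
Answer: -304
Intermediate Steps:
Function('n')(F, q) = Add(4, Mul(-1, q))
Function('d')(k) = Add(-3, k)
Function('p')(s) = -1 (Function('p')(s) = Add(1, -2) = -1)
Function('g')(m) = 2 (Function('g')(m) = Add(-3, Add(4, Mul(-1, -1))) = Add(-3, Add(4, 1)) = Add(-3, 5) = 2)
h = 2
N = 6 (N = Mul(Pow(-1, 2), 6) = Mul(1, 6) = 6)
Add(Mul(-51, N), h) = Add(Mul(-51, 6), 2) = Add(-306, 2) = -304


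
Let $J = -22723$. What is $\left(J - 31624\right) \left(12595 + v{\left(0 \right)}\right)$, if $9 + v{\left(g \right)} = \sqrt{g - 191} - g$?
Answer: $-684011342 - 54347 i \sqrt{191} \approx -6.8401 \cdot 10^{8} - 7.5109 \cdot 10^{5} i$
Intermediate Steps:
$v{\left(g \right)} = -9 + \sqrt{-191 + g} - g$ ($v{\left(g \right)} = -9 - \left(g - \sqrt{g - 191}\right) = -9 - \left(g - \sqrt{-191 + g}\right) = -9 + \sqrt{-191 + g} - g$)
$\left(J - 31624\right) \left(12595 + v{\left(0 \right)}\right) = \left(-22723 - 31624\right) \left(12595 - \left(9 - \sqrt{-191 + 0}\right)\right) = - 54347 \left(12595 + \left(-9 + \sqrt{-191} + 0\right)\right) = - 54347 \left(12595 + \left(-9 + i \sqrt{191} + 0\right)\right) = - 54347 \left(12595 - \left(9 - i \sqrt{191}\right)\right) = - 54347 \left(12586 + i \sqrt{191}\right) = -684011342 - 54347 i \sqrt{191}$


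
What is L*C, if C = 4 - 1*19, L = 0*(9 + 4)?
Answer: 0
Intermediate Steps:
L = 0 (L = 0*13 = 0)
C = -15 (C = 4 - 19 = -15)
L*C = 0*(-15) = 0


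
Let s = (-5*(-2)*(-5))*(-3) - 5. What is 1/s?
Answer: 1/145 ≈ 0.0068966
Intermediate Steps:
s = 145 (s = (10*(-5))*(-3) - 5 = -50*(-3) - 5 = 150 - 5 = 145)
1/s = 1/145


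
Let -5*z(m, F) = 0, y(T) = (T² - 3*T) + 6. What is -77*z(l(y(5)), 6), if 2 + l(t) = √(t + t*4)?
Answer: 0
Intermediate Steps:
y(T) = 6 + T² - 3*T
l(t) = -2 + √5*√t (l(t) = -2 + √(t + t*4) = -2 + √(t + 4*t) = -2 + √(5*t) = -2 + √5*√t)
z(m, F) = 0 (z(m, F) = -⅕*0 = 0)
-77*z(l(y(5)), 6) = -77*0 = 0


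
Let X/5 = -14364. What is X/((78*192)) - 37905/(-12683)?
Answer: -9534105/5276128 ≈ -1.8070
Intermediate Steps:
X = -71820 (X = 5*(-14364) = -71820)
X/((78*192)) - 37905/(-12683) = -71820/(78*192) - 37905/(-12683) = -71820/14976 - 37905*(-1/12683) = -71820*1/14976 + 37905/12683 = -1995/416 + 37905/12683 = -9534105/5276128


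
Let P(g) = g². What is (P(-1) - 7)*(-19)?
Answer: 114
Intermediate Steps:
(P(-1) - 7)*(-19) = ((-1)² - 7)*(-19) = (1 - 7)*(-19) = -6*(-19) = 114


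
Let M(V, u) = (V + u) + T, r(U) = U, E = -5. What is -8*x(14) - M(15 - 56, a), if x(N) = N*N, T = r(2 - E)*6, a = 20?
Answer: -1589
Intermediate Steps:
T = 42 (T = (2 - 1*(-5))*6 = (2 + 5)*6 = 7*6 = 42)
x(N) = N²
M(V, u) = 42 + V + u (M(V, u) = (V + u) + 42 = 42 + V + u)
-8*x(14) - M(15 - 56, a) = -8*14² - (42 + (15 - 56) + 20) = -8*196 - (42 - 41 + 20) = -1568 - 1*21 = -1568 - 21 = -1589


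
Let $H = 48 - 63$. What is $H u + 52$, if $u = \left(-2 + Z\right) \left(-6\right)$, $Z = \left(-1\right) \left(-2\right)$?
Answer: $52$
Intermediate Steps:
$Z = 2$
$H = -15$ ($H = 48 - 63 = -15$)
$u = 0$ ($u = \left(-2 + 2\right) \left(-6\right) = 0 \left(-6\right) = 0$)
$H u + 52 = \left(-15\right) 0 + 52 = 0 + 52 = 52$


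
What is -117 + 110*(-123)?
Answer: -13647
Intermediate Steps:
-117 + 110*(-123) = -117 - 13530 = -13647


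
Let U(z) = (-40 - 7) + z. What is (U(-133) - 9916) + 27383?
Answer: 17287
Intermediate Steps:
U(z) = -47 + z
(U(-133) - 9916) + 27383 = ((-47 - 133) - 9916) + 27383 = (-180 - 9916) + 27383 = -10096 + 27383 = 17287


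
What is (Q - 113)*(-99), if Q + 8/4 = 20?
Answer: 9405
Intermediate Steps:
Q = 18 (Q = -2 + 20 = 18)
(Q - 113)*(-99) = (18 - 113)*(-99) = -95*(-99) = 9405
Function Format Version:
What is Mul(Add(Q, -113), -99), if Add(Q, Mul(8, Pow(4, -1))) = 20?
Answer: 9405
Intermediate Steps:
Q = 18 (Q = Add(-2, 20) = 18)
Mul(Add(Q, -113), -99) = Mul(Add(18, -113), -99) = Mul(-95, -99) = 9405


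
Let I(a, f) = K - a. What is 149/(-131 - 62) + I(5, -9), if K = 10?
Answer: 816/193 ≈ 4.2280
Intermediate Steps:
I(a, f) = 10 - a
149/(-131 - 62) + I(5, -9) = 149/(-131 - 62) + (10 - 1*5) = 149/(-193) + (10 - 5) = -1/193*149 + 5 = -149/193 + 5 = 816/193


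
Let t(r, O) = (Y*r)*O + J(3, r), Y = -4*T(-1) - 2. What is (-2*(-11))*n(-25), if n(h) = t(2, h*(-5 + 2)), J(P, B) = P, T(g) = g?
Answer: 6666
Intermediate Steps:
Y = 2 (Y = -4*(-1) - 2 = 4 - 2 = 2)
t(r, O) = 3 + 2*O*r (t(r, O) = (2*r)*O + 3 = 2*O*r + 3 = 3 + 2*O*r)
n(h) = 3 - 12*h (n(h) = 3 + 2*(h*(-5 + 2))*2 = 3 + 2*(h*(-3))*2 = 3 + 2*(-3*h)*2 = 3 - 12*h)
(-2*(-11))*n(-25) = (-2*(-11))*(3 - 12*(-25)) = 22*(3 + 300) = 22*303 = 6666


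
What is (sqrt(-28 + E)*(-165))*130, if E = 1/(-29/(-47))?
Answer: -64350*I*sqrt(2465)/29 ≈ -1.1017e+5*I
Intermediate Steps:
E = 47/29 (E = 1/(-29*(-1/47)) = 1/(29/47) = 47/29 ≈ 1.6207)
(sqrt(-28 + E)*(-165))*130 = (sqrt(-28 + 47/29)*(-165))*130 = (sqrt(-765/29)*(-165))*130 = ((3*I*sqrt(2465)/29)*(-165))*130 = -495*I*sqrt(2465)/29*130 = -64350*I*sqrt(2465)/29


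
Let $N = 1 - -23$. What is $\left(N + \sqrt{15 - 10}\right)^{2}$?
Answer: $\left(24 + \sqrt{5}\right)^{2} \approx 688.33$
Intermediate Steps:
$N = 24$ ($N = 1 + 23 = 24$)
$\left(N + \sqrt{15 - 10}\right)^{2} = \left(24 + \sqrt{15 - 10}\right)^{2} = \left(24 + \sqrt{5}\right)^{2}$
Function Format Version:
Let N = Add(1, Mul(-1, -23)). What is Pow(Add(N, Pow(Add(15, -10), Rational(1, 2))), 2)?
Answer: Pow(Add(24, Pow(5, Rational(1, 2))), 2) ≈ 688.33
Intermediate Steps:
N = 24 (N = Add(1, 23) = 24)
Pow(Add(N, Pow(Add(15, -10), Rational(1, 2))), 2) = Pow(Add(24, Pow(Add(15, -10), Rational(1, 2))), 2) = Pow(Add(24, Pow(5, Rational(1, 2))), 2)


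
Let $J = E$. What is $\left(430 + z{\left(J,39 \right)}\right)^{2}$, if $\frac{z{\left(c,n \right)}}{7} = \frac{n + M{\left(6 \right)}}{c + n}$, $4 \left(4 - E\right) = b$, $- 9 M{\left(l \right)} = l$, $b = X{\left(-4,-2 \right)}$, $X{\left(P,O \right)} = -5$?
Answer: $\frac{53615402500}{281961} \approx 1.9015 \cdot 10^{5}$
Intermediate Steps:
$b = -5$
$M{\left(l \right)} = - \frac{l}{9}$
$E = \frac{21}{4}$ ($E = 4 - - \frac{5}{4} = 4 + \frac{5}{4} = \frac{21}{4} \approx 5.25$)
$J = \frac{21}{4} \approx 5.25$
$z{\left(c,n \right)} = \frac{7 \left(- \frac{2}{3} + n\right)}{c + n}$ ($z{\left(c,n \right)} = 7 \frac{n - \frac{2}{3}}{c + n} = 7 \frac{- \frac{2}{3} + n}{c + n} = \frac{7 \left(- \frac{2}{3} + n\right)}{c + n}$)
$\left(430 + z{\left(J,39 \right)}\right)^{2} = \left(430 + \frac{- \frac{14}{3} + 7 \cdot 39}{\frac{21}{4} + 39}\right)^{2} = \left(430 + \frac{- \frac{14}{3} + 273}{\frac{177}{4}}\right)^{2} = \left(430 + \frac{4}{177} \cdot \frac{805}{3}\right)^{2} = \left(430 + \frac{3220}{531}\right)^{2} = \left(\frac{231550}{531}\right)^{2} = \frac{53615402500}{281961}$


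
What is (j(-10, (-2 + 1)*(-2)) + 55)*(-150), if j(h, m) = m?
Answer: -8550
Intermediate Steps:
(j(-10, (-2 + 1)*(-2)) + 55)*(-150) = ((-2 + 1)*(-2) + 55)*(-150) = (-1*(-2) + 55)*(-150) = (2 + 55)*(-150) = 57*(-150) = -8550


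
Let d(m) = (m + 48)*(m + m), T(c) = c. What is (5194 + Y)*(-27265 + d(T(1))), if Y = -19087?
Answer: 377431131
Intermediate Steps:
d(m) = 2*m*(48 + m) (d(m) = (48 + m)*(2*m) = 2*m*(48 + m))
(5194 + Y)*(-27265 + d(T(1))) = (5194 - 19087)*(-27265 + 2*1*(48 + 1)) = -13893*(-27265 + 2*1*49) = -13893*(-27265 + 98) = -13893*(-27167) = 377431131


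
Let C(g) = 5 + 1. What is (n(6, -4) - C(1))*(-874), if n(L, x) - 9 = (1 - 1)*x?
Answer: -2622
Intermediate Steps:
C(g) = 6
n(L, x) = 9 (n(L, x) = 9 + (1 - 1)*x = 9 + 0*x = 9 + 0 = 9)
(n(6, -4) - C(1))*(-874) = (9 - 1*6)*(-874) = (9 - 6)*(-874) = 3*(-874) = -2622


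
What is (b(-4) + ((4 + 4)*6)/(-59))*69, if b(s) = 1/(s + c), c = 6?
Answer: -2553/118 ≈ -21.636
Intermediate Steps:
b(s) = 1/(6 + s) (b(s) = 1/(s + 6) = 1/(6 + s))
(b(-4) + ((4 + 4)*6)/(-59))*69 = (1/(6 - 4) + ((4 + 4)*6)/(-59))*69 = (1/2 + (8*6)*(-1/59))*69 = (1/2 + 48*(-1/59))*69 = (1/2 - 48/59)*69 = -37/118*69 = -2553/118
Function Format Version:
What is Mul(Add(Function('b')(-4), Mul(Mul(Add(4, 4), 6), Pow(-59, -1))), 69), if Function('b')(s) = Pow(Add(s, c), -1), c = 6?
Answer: Rational(-2553, 118) ≈ -21.636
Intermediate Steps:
Function('b')(s) = Pow(Add(6, s), -1) (Function('b')(s) = Pow(Add(s, 6), -1) = Pow(Add(6, s), -1))
Mul(Add(Function('b')(-4), Mul(Mul(Add(4, 4), 6), Pow(-59, -1))), 69) = Mul(Add(Pow(Add(6, -4), -1), Mul(Mul(Add(4, 4), 6), Pow(-59, -1))), 69) = Mul(Add(Pow(2, -1), Mul(Mul(8, 6), Rational(-1, 59))), 69) = Mul(Add(Rational(1, 2), Mul(48, Rational(-1, 59))), 69) = Mul(Add(Rational(1, 2), Rational(-48, 59)), 69) = Mul(Rational(-37, 118), 69) = Rational(-2553, 118)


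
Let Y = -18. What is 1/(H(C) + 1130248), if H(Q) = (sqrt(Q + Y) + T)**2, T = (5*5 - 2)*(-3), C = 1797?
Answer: 284197/323063269417 + 69*sqrt(1779)/646126538834 ≈ 8.8420e-7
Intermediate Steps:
T = -69 (T = (25 - 2)*(-3) = 23*(-3) = -69)
H(Q) = (-69 + sqrt(-18 + Q))**2 (H(Q) = (sqrt(Q - 18) - 69)**2 = (sqrt(-18 + Q) - 69)**2 = (-69 + sqrt(-18 + Q))**2)
1/(H(C) + 1130248) = 1/((-69 + sqrt(-18 + 1797))**2 + 1130248) = 1/((-69 + sqrt(1779))**2 + 1130248) = 1/(1130248 + (-69 + sqrt(1779))**2)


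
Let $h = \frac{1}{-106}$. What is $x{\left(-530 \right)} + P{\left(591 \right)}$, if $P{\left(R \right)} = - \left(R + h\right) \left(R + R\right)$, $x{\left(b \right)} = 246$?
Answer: $- \frac{37010157}{53} \approx -6.9831 \cdot 10^{5}$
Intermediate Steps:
$h = - \frac{1}{106} \approx -0.009434$
$P{\left(R \right)} = - 2 R \left(- \frac{1}{106} + R\right)$ ($P{\left(R \right)} = - \left(R - \frac{1}{106}\right) \left(R + R\right) = - \left(- \frac{1}{106} + R\right) 2 R = - 2 R \left(- \frac{1}{106} + R\right)$)
$x{\left(-530 \right)} + P{\left(591 \right)} = 246 + \frac{1}{53} \cdot 591 \left(1 - 62646\right) = 246 + \frac{1}{53} \cdot 591 \left(-62645\right) = 246 - \frac{37023195}{53} = - \frac{37010157}{53}$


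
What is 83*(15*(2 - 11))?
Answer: -11205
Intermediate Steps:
83*(15*(2 - 11)) = 83*(15*(-9)) = 83*(-135) = -11205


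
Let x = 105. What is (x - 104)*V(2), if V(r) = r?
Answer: 2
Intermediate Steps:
(x - 104)*V(2) = (105 - 104)*2 = 1*2 = 2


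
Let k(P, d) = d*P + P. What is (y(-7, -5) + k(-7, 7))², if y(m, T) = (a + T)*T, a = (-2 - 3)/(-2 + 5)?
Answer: 4624/9 ≈ 513.78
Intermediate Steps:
a = -5/3 ≈ -1.6667
k(P, d) = P + P*d (k(P, d) = P*d + P = P + P*d)
y(m, T) = T*(-5/3 + T) (y(m, T) = (-5/3 + T)*T = T*(-5/3 + T))
(y(-7, -5) + k(-7, 7))² = ((⅓)*(-5)*(-5 + 3*(-5)) - 7*(1 + 7))² = ((⅓)*(-5)*(-5 - 15) - 7*8)² = ((⅓)*(-5)*(-20) - 56)² = (100/3 - 56)² = (-68/3)² = 4624/9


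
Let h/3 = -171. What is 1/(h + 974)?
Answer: 1/461 ≈ 0.0021692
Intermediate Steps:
h = -513 (h = 3*(-171) = -513)
1/(h + 974) = 1/(-513 + 974) = 1/461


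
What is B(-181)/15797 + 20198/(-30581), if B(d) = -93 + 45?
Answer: -320535694/483088057 ≈ -0.66351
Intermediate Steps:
B(d) = -48
B(-181)/15797 + 20198/(-30581) = -48/15797 + 20198/(-30581) = -48*1/15797 + 20198*(-1/30581) = -48/15797 - 20198/30581 = -320535694/483088057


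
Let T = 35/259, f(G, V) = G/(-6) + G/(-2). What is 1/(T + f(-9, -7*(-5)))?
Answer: 37/227 ≈ 0.16300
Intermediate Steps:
f(G, V) = -2*G/3 (f(G, V) = G*(-⅙) + G*(-½) = -G/6 - G/2 = -2*G/3)
T = 5/37 (T = 35*(1/259) = 5/37 ≈ 0.13514)
1/(T + f(-9, -7*(-5))) = 1/(5/37 - ⅔*(-9)) = 1/(5/37 + 6) = 1/(227/37) = 37/227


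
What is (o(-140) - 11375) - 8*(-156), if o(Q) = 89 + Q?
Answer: -10178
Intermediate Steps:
(o(-140) - 11375) - 8*(-156) = ((89 - 140) - 11375) - 8*(-156) = (-51 - 11375) + 1248 = -11426 + 1248 = -10178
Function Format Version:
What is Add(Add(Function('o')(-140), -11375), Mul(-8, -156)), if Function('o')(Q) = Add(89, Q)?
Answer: -10178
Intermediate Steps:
Add(Add(Function('o')(-140), -11375), Mul(-8, -156)) = Add(Add(Add(89, -140), -11375), Mul(-8, -156)) = Add(Add(-51, -11375), 1248) = Add(-11426, 1248) = -10178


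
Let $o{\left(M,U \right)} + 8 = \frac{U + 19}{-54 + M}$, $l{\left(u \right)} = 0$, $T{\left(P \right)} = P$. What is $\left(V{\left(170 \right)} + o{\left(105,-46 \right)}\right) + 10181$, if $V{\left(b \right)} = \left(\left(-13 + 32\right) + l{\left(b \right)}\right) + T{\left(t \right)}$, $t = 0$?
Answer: $\frac{173255}{17} \approx 10191.0$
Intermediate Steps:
$V{\left(b \right)} = 19$ ($V{\left(b \right)} = \left(\left(-13 + 32\right) + 0\right) + 0 = \left(19 + 0\right) + 0 = 19 + 0 = 19$)
$o{\left(M,U \right)} = -8 + \frac{19 + U}{-54 + M}$ ($o{\left(M,U \right)} = -8 + \frac{U + 19}{-54 + M} = -8 + \frac{19 + U}{-54 + M}$)
$\left(V{\left(170 \right)} + o{\left(105,-46 \right)}\right) + 10181 = \left(19 + \frac{451 - 46 - 840}{-54 + 105}\right) + 10181 = \left(19 + \frac{451 - 46 - 840}{51}\right) + 10181 = \left(19 + \frac{1}{51} \left(-435\right)\right) + 10181 = \left(19 - \frac{145}{17}\right) + 10181 = \frac{178}{17} + 10181 = \frac{173255}{17}$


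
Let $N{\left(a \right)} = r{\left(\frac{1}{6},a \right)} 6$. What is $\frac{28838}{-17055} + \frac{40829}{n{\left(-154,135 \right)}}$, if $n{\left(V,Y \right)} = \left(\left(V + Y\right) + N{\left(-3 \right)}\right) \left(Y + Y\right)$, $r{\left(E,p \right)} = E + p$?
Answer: $- \frac{21703199}{3683880} \approx -5.8914$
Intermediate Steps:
$N{\left(a \right)} = 1 + 6 a$ ($N{\left(a \right)} = \left(\frac{1}{6} + a\right) 6 = 1 + 6 a$)
$n{\left(V,Y \right)} = 2 Y \left(-17 + V + Y\right)$ ($n{\left(V,Y \right)} = \left(\left(V + Y\right) + \left(1 + 6 \left(-3\right)\right)\right) \left(Y + Y\right) = \left(\left(V + Y\right) + \left(1 - 18\right)\right) 2 Y = \left(\left(V + Y\right) - 17\right) 2 Y = \left(-17 + V + Y\right) 2 Y = 2 Y \left(-17 + V + Y\right)$)
$\frac{28838}{-17055} + \frac{40829}{n{\left(-154,135 \right)}} = \frac{28838}{-17055} + \frac{40829}{2 \cdot 135 \left(-17 - 154 + 135\right)} = 28838 \left(- \frac{1}{17055}\right) + \frac{40829}{2 \cdot 135 \left(-36\right)} = - \frac{28838}{17055} + \frac{40829}{-9720} = - \frac{28838}{17055} + 40829 \left(- \frac{1}{9720}\right) = - \frac{28838}{17055} - \frac{40829}{9720} = - \frac{21703199}{3683880}$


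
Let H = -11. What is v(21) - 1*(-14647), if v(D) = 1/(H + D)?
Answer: 146471/10 ≈ 14647.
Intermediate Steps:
v(D) = 1/(-11 + D)
v(21) - 1*(-14647) = 1/(-11 + 21) - 1*(-14647) = 1/10 + 14647 = ⅒ + 14647 = 146471/10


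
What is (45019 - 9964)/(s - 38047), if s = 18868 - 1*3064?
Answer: -35055/22243 ≈ -1.5760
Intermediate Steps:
s = 15804 (s = 18868 - 3064 = 15804)
(45019 - 9964)/(s - 38047) = (45019 - 9964)/(15804 - 38047) = 35055/(-22243) = 35055*(-1/22243) = -35055/22243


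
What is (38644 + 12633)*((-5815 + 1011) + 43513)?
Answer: 1984881393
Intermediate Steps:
(38644 + 12633)*((-5815 + 1011) + 43513) = 51277*(-4804 + 43513) = 51277*38709 = 1984881393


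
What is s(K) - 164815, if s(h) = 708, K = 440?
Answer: -164107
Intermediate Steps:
s(K) - 164815 = 708 - 164815 = -164107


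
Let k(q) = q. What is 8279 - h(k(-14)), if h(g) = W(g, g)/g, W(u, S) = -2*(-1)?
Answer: 57954/7 ≈ 8279.1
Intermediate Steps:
W(u, S) = 2
h(g) = 2/g
8279 - h(k(-14)) = 8279 - 2/(-14) = 8279 - 2*(-1)/14 = 8279 - 1*(-⅐) = 8279 + ⅐ = 57954/7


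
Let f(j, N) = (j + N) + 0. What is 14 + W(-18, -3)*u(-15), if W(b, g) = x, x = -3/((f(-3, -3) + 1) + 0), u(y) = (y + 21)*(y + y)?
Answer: -94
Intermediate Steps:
u(y) = 2*y*(21 + y) (u(y) = (21 + y)*(2*y) = 2*y*(21 + y))
f(j, N) = N + j (f(j, N) = (N + j) + 0 = N + j)
x = 3/5 (x = -3/(((-3 - 3) + 1) + 0) = -3/((-6 + 1) + 0) = -3/(-5 + 0) = -3/(-5) = -3*(-1/5) = 3/5 ≈ 0.60000)
W(b, g) = 3/5
14 + W(-18, -3)*u(-15) = 14 + 3*(2*(-15)*(21 - 15))/5 = 14 + 3*(2*(-15)*6)/5 = 14 + (3/5)*(-180) = 14 - 108 = -94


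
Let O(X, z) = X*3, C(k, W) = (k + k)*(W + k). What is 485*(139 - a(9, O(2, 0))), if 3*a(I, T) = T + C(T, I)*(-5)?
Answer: 211945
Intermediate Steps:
C(k, W) = 2*k*(W + k) (C(k, W) = (2*k)*(W + k) = 2*k*(W + k))
O(X, z) = 3*X
a(I, T) = T/3 - 10*T*(I + T)/3 (a(I, T) = (T + (2*T*(I + T))*(-5))/3 = (T - 10*T*(I + T))/3 = T/3 - 10*T*(I + T)/3)
485*(139 - a(9, O(2, 0))) = 485*(139 - 3*2*(1 - 10*9 - 30*2)/3) = 485*(139 - 6*(1 - 90 - 10*6)/3) = 485*(139 - 6*(1 - 90 - 60)/3) = 485*(139 - 6*(-149)/3) = 485*(139 - 1*(-298)) = 485*(139 + 298) = 485*437 = 211945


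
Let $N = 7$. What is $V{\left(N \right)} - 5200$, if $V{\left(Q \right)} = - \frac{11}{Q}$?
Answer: $- \frac{36411}{7} \approx -5201.6$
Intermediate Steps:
$V{\left(N \right)} - 5200 = - \frac{11}{7} - 5200 = - \frac{36411}{7}$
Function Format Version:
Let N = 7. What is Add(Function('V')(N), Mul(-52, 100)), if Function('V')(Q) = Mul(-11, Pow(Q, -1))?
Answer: Rational(-36411, 7) ≈ -5201.6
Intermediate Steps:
Add(Function('V')(N), Mul(-52, 100)) = Add(Mul(-11, Pow(7, -1)), Mul(-52, 100)) = Add(Mul(-11, Rational(1, 7)), -5200) = Add(Rational(-11, 7), -5200) = Rational(-36411, 7)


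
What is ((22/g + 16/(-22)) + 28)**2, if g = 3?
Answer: 1304164/1089 ≈ 1197.6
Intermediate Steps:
((22/g + 16/(-22)) + 28)**2 = ((22/3 + 16/(-22)) + 28)**2 = ((22*(1/3) + 16*(-1/22)) + 28)**2 = ((22/3 - 8/11) + 28)**2 = (218/33 + 28)**2 = (1142/33)**2 = 1304164/1089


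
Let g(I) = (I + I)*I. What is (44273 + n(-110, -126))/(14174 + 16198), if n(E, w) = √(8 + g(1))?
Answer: 44273/30372 + √10/30372 ≈ 1.4578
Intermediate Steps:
g(I) = 2*I² (g(I) = (2*I)*I = 2*I²)
n(E, w) = √10 (n(E, w) = √(8 + 2*1²) = √(8 + 2*1) = √(8 + 2) = √10)
(44273 + n(-110, -126))/(14174 + 16198) = (44273 + √10)/(14174 + 16198) = (44273 + √10)/30372 = (44273 + √10)*(1/30372) = 44273/30372 + √10/30372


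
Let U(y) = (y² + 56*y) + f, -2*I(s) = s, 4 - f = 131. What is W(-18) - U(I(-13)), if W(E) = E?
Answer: -1189/4 ≈ -297.25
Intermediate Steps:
f = -127 (f = 4 - 1*131 = 4 - 131 = -127)
I(s) = -s/2
U(y) = -127 + y² + 56*y (U(y) = (y² + 56*y) - 127 = -127 + y² + 56*y)
W(-18) - U(I(-13)) = -18 - (-127 + (-½*(-13))² + 56*(-½*(-13))) = -18 - (-127 + (13/2)² + 56*(13/2)) = -18 - (-127 + 169/4 + 364) = -18 - 1*1117/4 = -18 - 1117/4 = -1189/4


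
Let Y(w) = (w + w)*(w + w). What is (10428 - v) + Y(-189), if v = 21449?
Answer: 131863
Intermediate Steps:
Y(w) = 4*w² (Y(w) = (2*w)*(2*w) = 4*w²)
(10428 - v) + Y(-189) = (10428 - 1*21449) + 4*(-189)² = (10428 - 21449) + 4*35721 = -11021 + 142884 = 131863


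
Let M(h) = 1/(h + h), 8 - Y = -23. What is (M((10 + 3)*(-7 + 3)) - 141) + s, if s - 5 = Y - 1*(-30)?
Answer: -7801/104 ≈ -75.010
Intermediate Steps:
Y = 31 (Y = 8 - 1*(-23) = 8 + 23 = 31)
s = 66 (s = 5 + (31 - 1*(-30)) = 5 + (31 + 30) = 5 + 61 = 66)
M(h) = 1/(2*h)
(M((10 + 3)*(-7 + 3)) - 141) + s = (1/(2*(((10 + 3)*(-7 + 3)))) - 141) + 66 = (1/(2*((13*(-4)))) - 141) + 66 = ((½)/(-52) - 141) + 66 = ((½)*(-1/52) - 141) + 66 = (-1/104 - 141) + 66 = -14665/104 + 66 = -7801/104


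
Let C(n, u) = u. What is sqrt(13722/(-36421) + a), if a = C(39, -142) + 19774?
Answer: 5*sqrt(8608640334)/3311 ≈ 140.11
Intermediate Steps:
a = 19632 (a = -142 + 19774 = 19632)
sqrt(13722/(-36421) + a) = sqrt(13722/(-36421) + 19632) = sqrt(13722*(-1/36421) + 19632) = sqrt(-13722/36421 + 19632) = sqrt(715003350/36421) = 5*sqrt(8608640334)/3311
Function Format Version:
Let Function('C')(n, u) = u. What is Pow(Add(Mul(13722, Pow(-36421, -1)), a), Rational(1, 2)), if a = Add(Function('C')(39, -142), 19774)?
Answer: Mul(Rational(5, 3311), Pow(8608640334, Rational(1, 2))) ≈ 140.11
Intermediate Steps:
a = 19632 (a = Add(-142, 19774) = 19632)
Pow(Add(Mul(13722, Pow(-36421, -1)), a), Rational(1, 2)) = Pow(Add(Mul(13722, Pow(-36421, -1)), 19632), Rational(1, 2)) = Pow(Add(Mul(13722, Rational(-1, 36421)), 19632), Rational(1, 2)) = Pow(Add(Rational(-13722, 36421), 19632), Rational(1, 2)) = Pow(Rational(715003350, 36421), Rational(1, 2)) = Mul(Rational(5, 3311), Pow(8608640334, Rational(1, 2)))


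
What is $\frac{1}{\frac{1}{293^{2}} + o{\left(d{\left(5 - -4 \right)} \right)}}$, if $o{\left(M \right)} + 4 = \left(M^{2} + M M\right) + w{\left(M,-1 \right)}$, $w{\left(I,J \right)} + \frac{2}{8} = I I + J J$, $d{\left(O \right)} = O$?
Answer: $\frac{343396}{82329195} \approx 0.004171$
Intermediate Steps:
$w{\left(I,J \right)} = - \frac{1}{4} + I^{2} + J^{2}$ ($w{\left(I,J \right)} = - \frac{1}{4} + \left(I I + J J\right) = - \frac{1}{4} + \left(I^{2} + J^{2}\right) = - \frac{1}{4} + I^{2} + J^{2}$)
$o{\left(M \right)} = - \frac{13}{4} + 3 M^{2}$ ($o{\left(M \right)} = -4 + \left(\left(M^{2} + M M\right) + \left(- \frac{1}{4} + M^{2} + \left(-1\right)^{2}\right)\right) = -4 + \left(\left(M^{2} + M^{2}\right) + \left(- \frac{1}{4} + M^{2} + 1\right)\right) = -4 + \left(2 M^{2} + \left(\frac{3}{4} + M^{2}\right)\right) = -4 + \left(\frac{3}{4} + 3 M^{2}\right) = - \frac{13}{4} + 3 M^{2}$)
$\frac{1}{\frac{1}{293^{2}} + o{\left(d{\left(5 - -4 \right)} \right)}} = \frac{1}{\frac{1}{293^{2}} - \left(\frac{13}{4} - 3 \left(5 - -4\right)^{2}\right)} = \frac{1}{\frac{1}{85849} - \left(\frac{13}{4} - 3 \left(5 + 4\right)^{2}\right)} = \frac{1}{\frac{1}{85849} - \left(\frac{13}{4} - 3 \cdot 9^{2}\right)} = \frac{1}{\frac{1}{85849} + \left(- \frac{13}{4} + 3 \cdot 81\right)} = \frac{1}{\frac{1}{85849} + \left(- \frac{13}{4} + 243\right)} = \frac{1}{\frac{1}{85849} + \frac{959}{4}} = \frac{1}{\frac{82329195}{343396}} = \frac{343396}{82329195}$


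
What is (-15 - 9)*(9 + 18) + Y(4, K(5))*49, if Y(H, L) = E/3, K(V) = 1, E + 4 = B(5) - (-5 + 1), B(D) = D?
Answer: -1699/3 ≈ -566.33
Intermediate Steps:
E = 5 (E = -4 + (5 - (-5 + 1)) = -4 + (5 - 1*(-4)) = -4 + (5 + 4) = -4 + 9 = 5)
Y(H, L) = 5/3
(-15 - 9)*(9 + 18) + Y(4, K(5))*49 = (-15 - 9)*(9 + 18) + (5/3)*49 = -24*27 + 245/3 = -648 + 245/3 = -1699/3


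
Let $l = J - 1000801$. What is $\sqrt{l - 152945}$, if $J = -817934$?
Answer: $4 i \sqrt{123230} \approx 1404.2 i$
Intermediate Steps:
$l = -1818735$ ($l = -817934 - 1000801 = -1818735$)
$\sqrt{l - 152945} = \sqrt{-1818735 - 152945} = \sqrt{-1971680} = 4 i \sqrt{123230}$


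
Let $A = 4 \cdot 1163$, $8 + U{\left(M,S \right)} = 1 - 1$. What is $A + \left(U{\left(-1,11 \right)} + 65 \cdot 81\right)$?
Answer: $9909$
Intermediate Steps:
$U{\left(M,S \right)} = -8$ ($U{\left(M,S \right)} = -8 + \left(1 - 1\right) = -8 + 0 = -8$)
$A = 4652$
$A + \left(U{\left(-1,11 \right)} + 65 \cdot 81\right) = 4652 + \left(-8 + 65 \cdot 81\right) = 4652 + \left(-8 + 5265\right) = 4652 + 5257 = 9909$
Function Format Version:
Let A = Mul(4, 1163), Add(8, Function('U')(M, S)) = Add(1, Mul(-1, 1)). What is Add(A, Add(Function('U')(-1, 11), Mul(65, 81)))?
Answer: 9909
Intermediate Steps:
Function('U')(M, S) = -8 (Function('U')(M, S) = Add(-8, Add(1, Mul(-1, 1))) = Add(-8, Add(1, -1)) = Add(-8, 0) = -8)
A = 4652
Add(A, Add(Function('U')(-1, 11), Mul(65, 81))) = Add(4652, Add(-8, Mul(65, 81))) = Add(4652, Add(-8, 5265)) = Add(4652, 5257) = 9909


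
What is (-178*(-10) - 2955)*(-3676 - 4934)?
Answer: 10116750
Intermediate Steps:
(-178*(-10) - 2955)*(-3676 - 4934) = (1780 - 2955)*(-8610) = -1175*(-8610) = 10116750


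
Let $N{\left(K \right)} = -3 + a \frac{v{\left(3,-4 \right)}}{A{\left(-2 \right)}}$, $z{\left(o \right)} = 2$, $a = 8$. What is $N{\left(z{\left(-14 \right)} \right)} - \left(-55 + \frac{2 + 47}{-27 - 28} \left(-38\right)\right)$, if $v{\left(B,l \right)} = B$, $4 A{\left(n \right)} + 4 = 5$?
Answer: $\frac{6278}{55} \approx 114.15$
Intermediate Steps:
$A{\left(n \right)} = \frac{1}{4}$ ($A{\left(n \right)} = -1 + \frac{1}{4} \cdot 5 = -1 + \frac{5}{4} = \frac{1}{4}$)
$N{\left(K \right)} = 93$ ($N{\left(K \right)} = -3 + 8 \cdot 3 \frac{1}{\frac{1}{4}} = -3 + 8 \cdot 3 \cdot 4 = -3 + 8 \cdot 12 = -3 + 96 = 93$)
$N{\left(z{\left(-14 \right)} \right)} - \left(-55 + \frac{2 + 47}{-27 - 28} \left(-38\right)\right) = 93 - \left(-55 + \frac{2 + 47}{-27 - 28} \left(-38\right)\right) = 93 - \left(-55 + \frac{49}{-55} \left(-38\right)\right) = 93 - \left(-55 + 49 \left(- \frac{1}{55}\right) \left(-38\right)\right) = 93 - \left(-55 - - \frac{1862}{55}\right) = 93 - \left(-55 + \frac{1862}{55}\right) = 93 - - \frac{1163}{55} = 93 + \frac{1163}{55} = \frac{6278}{55}$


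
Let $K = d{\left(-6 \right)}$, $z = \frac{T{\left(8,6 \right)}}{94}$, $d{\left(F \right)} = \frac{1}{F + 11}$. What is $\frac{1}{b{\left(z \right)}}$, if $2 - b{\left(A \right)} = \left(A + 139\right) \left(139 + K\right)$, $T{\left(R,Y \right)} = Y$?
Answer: $- \frac{235}{4548586} \approx -5.1664 \cdot 10^{-5}$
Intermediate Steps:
$d{\left(F \right)} = \frac{1}{11 + F}$
$z = \frac{3}{47}$ ($z = \frac{6}{94} = 6 \cdot \frac{1}{94} = \frac{3}{47} \approx 0.06383$)
$K = \frac{1}{5}$ ($K = \frac{1}{11 - 6} = \frac{1}{5} \approx 0.2$)
$b{\left(A \right)} = - \frac{96734}{5} - \frac{696 A}{5}$ ($b{\left(A \right)} = 2 - \left(A + 139\right) \left(139 + \frac{1}{5}\right) = 2 - \left(139 + A\right) \frac{696}{5} = 2 - \left(\frac{96744}{5} + \frac{696 A}{5}\right) = - \frac{96734}{5} - \frac{696 A}{5}$)
$\frac{1}{b{\left(z \right)}} = \frac{1}{- \frac{96734}{5} - \frac{2088}{235}} = \frac{1}{- \frac{4548586}{235}} = - \frac{235}{4548586}$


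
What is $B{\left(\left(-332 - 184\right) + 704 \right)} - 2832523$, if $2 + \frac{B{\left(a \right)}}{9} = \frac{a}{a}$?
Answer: $-2832532$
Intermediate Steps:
$B{\left(a \right)} = -9$ ($B{\left(a \right)} = -18 + 9 \frac{a}{a} = -18 + 9 \cdot 1 = -18 + 9 = -9$)
$B{\left(\left(-332 - 184\right) + 704 \right)} - 2832523 = -9 - 2832523 = -2832532$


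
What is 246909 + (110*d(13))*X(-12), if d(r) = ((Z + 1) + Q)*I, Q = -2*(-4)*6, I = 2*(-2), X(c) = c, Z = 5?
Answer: 532029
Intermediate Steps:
I = -4
Q = 48 (Q = 8*6 = 48)
d(r) = -216 (d(r) = ((5 + 1) + 48)*(-4) = (6 + 48)*(-4) = 54*(-4) = -216)
246909 + (110*d(13))*X(-12) = 246909 + (110*(-216))*(-12) = 246909 - 23760*(-12) = 246909 + 285120 = 532029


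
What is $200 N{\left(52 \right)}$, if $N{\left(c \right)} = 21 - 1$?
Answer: $4000$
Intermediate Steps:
$N{\left(c \right)} = 20$
$200 N{\left(52 \right)} = 200 \cdot 20 = 4000$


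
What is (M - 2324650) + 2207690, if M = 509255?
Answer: 392295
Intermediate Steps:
(M - 2324650) + 2207690 = (509255 - 2324650) + 2207690 = -1815395 + 2207690 = 392295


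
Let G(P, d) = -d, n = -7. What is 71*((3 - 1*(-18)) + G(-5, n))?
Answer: 1988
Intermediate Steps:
71*((3 - 1*(-18)) + G(-5, n)) = 71*((3 - 1*(-18)) - 1*(-7)) = 71*((3 + 18) + 7) = 71*(21 + 7) = 71*28 = 1988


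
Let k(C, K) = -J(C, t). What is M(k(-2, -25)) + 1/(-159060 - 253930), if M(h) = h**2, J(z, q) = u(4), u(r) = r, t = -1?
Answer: 6607839/412990 ≈ 16.000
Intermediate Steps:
J(z, q) = 4
k(C, K) = -4 (k(C, K) = -1*4 = -4)
M(k(-2, -25)) + 1/(-159060 - 253930) = (-4)**2 + 1/(-159060 - 253930) = 16 + 1/(-412990) = 16 - 1/412990 = 6607839/412990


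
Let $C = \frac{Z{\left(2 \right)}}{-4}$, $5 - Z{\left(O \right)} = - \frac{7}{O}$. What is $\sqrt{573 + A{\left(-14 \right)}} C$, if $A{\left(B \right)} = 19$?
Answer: $- \frac{17 \sqrt{37}}{2} \approx -51.703$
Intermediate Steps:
$Z{\left(O \right)} = 5 + \frac{7}{O}$ ($Z{\left(O \right)} = 5 - - \frac{7}{O} = 5 + \frac{7}{O}$)
$C = - \frac{17}{8}$ ($C = \frac{5 + \frac{7}{2}}{-4} = \left(5 + 7 \cdot \frac{1}{2}\right) \left(- \frac{1}{4}\right) = \left(5 + \frac{7}{2}\right) \left(- \frac{1}{4}\right) = \frac{17}{2} \left(- \frac{1}{4}\right) = - \frac{17}{8} \approx -2.125$)
$\sqrt{573 + A{\left(-14 \right)}} C = \sqrt{573 + 19} \left(- \frac{17}{8}\right) = \sqrt{592} \left(- \frac{17}{8}\right) = 4 \sqrt{37} \left(- \frac{17}{8}\right) = - \frac{17 \sqrt{37}}{2}$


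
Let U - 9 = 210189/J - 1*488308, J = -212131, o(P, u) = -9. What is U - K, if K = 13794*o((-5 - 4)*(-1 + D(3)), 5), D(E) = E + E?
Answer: -77248350232/212131 ≈ -3.6415e+5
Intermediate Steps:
D(E) = 2*E
U = -103583565358/212131 (U = 9 + (210189/(-212131) - 1*488308) = 9 + (210189*(-1/212131) - 488308) = 9 + (-210189/212131 - 488308) = 9 - 103585474537/212131 = -103583565358/212131 ≈ -4.8830e+5)
K = -124146 (K = 13794*(-9) = -124146)
U - K = -103583565358/212131 - 1*(-124146) = -103583565358/212131 + 124146 = -77248350232/212131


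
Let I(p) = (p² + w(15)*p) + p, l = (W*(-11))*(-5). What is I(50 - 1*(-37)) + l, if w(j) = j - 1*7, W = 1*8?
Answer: 8792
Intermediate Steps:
W = 8
l = 440 (l = (8*(-11))*(-5) = -88*(-5) = 440)
w(j) = -7 + j (w(j) = j - 7 = -7 + j)
I(p) = p² + 9*p (I(p) = (p² + (-7 + 15)*p) + p = (p² + 8*p) + p = p² + 9*p)
I(50 - 1*(-37)) + l = (50 - 1*(-37))*(9 + (50 - 1*(-37))) + 440 = (50 + 37)*(9 + (50 + 37)) + 440 = 87*(9 + 87) + 440 = 87*96 + 440 = 8352 + 440 = 8792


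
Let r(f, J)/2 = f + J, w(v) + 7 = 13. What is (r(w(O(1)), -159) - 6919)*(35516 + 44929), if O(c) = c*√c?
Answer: -581215125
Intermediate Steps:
O(c) = c^(3/2)
w(v) = 6 (w(v) = -7 + 13 = 6)
r(f, J) = 2*J + 2*f (r(f, J) = 2*(f + J) = 2*(J + f) = 2*J + 2*f)
(r(w(O(1)), -159) - 6919)*(35516 + 44929) = ((2*(-159) + 2*6) - 6919)*(35516 + 44929) = ((-318 + 12) - 6919)*80445 = (-306 - 6919)*80445 = -7225*80445 = -581215125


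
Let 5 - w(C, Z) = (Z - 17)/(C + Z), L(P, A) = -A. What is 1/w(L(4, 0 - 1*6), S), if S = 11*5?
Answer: 61/267 ≈ 0.22846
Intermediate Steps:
S = 55
w(C, Z) = 5 - (-17 + Z)/(C + Z) (w(C, Z) = 5 - (Z - 17)/(C + Z) = 5 - (-17 + Z)/(C + Z))
1/w(L(4, 0 - 1*6), S) = 1/((17 + 4*55 + 5*(-(0 - 1*6)))/(-(0 - 1*6) + 55)) = 1/((17 + 220 + 5*(-(0 - 6)))/(-(0 - 6) + 55)) = 1/((17 + 220 + 5*(-1*(-6)))/(-1*(-6) + 55)) = 1/((17 + 220 + 5*6)/(6 + 55)) = 1/((17 + 220 + 30)/61) = 1/((1/61)*267) = 1/(267/61) = 61/267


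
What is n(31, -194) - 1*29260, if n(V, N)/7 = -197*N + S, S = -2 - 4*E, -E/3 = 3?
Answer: 238504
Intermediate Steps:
E = -9 (E = -3*3 = -9)
S = 34 (S = -2 - 4*(-9) = -2 + 36 = 34)
n(V, N) = 238 - 1379*N (n(V, N) = 7*(-197*N + 34) = 7*(34 - 197*N) = 238 - 1379*N)
n(31, -194) - 1*29260 = (238 - 1379*(-194)) - 1*29260 = (238 + 267526) - 29260 = 267764 - 29260 = 238504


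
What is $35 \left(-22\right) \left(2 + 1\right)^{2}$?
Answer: $-6930$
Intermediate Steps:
$35 \left(-22\right) \left(2 + 1\right)^{2} = - 770 \cdot 3^{2} = \left(-770\right) 9 = -6930$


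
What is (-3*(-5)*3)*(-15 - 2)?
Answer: -765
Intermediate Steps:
(-3*(-5)*3)*(-15 - 2) = (15*3)*(-17) = 45*(-17) = -765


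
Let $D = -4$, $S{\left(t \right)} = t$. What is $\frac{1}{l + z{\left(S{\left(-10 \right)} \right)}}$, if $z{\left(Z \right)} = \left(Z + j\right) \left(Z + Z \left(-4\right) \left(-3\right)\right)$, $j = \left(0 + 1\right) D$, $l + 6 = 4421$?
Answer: $\frac{1}{6235} \approx 0.00016038$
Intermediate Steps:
$l = 4415$ ($l = -6 + 4421 = 4415$)
$j = -4$ ($j = \left(0 + 1\right) \left(-4\right) = 1 \left(-4\right) = -4$)
$z{\left(Z \right)} = 13 Z \left(-4 + Z\right)$ ($z{\left(Z \right)} = \left(Z - 4\right) \left(Z + Z \left(-4\right) \left(-3\right)\right) = \left(-4 + Z\right) \left(Z + - 4 Z \left(-3\right)\right) = \left(-4 + Z\right) \left(Z + 12 Z\right) = \left(-4 + Z\right) 13 Z = 13 Z \left(-4 + Z\right)$)
$\frac{1}{l + z{\left(S{\left(-10 \right)} \right)}} = \frac{1}{4415 + 13 \left(-10\right) \left(-4 - 10\right)} = \frac{1}{4415 + 13 \left(-10\right) \left(-14\right)} = \frac{1}{4415 + 1820} = \frac{1}{6235}$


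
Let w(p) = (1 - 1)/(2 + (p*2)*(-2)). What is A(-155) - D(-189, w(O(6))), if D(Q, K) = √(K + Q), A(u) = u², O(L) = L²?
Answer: 24025 - 3*I*√21 ≈ 24025.0 - 13.748*I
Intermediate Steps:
w(p) = 0 (w(p) = 0/(2 + (2*p)*(-2)) = 0/(2 - 4*p) = 0)
A(-155) - D(-189, w(O(6))) = (-155)² - √(0 - 189) = 24025 - √(-189) = 24025 - 3*I*√21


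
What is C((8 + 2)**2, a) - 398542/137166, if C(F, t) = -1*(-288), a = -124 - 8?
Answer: 19552633/68583 ≈ 285.09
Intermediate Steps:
a = -132
C(F, t) = 288
C((8 + 2)**2, a) - 398542/137166 = 288 - 398542/137166 = 288 - 398542*1/137166 = 288 - 199271/68583 = 19552633/68583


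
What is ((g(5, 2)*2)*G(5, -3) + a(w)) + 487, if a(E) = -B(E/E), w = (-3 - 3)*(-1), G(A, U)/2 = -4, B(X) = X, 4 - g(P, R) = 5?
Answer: 502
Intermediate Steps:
g(P, R) = -1 (g(P, R) = 4 - 1*5 = 4 - 5 = -1)
G(A, U) = -8 (G(A, U) = 2*(-4) = -8)
w = 6 (w = -6*(-1) = 6)
a(E) = -1 (a(E) = -E/E = -1*1 = -1)
((g(5, 2)*2)*G(5, -3) + a(w)) + 487 = (-1*2*(-8) - 1) + 487 = (-2*(-8) - 1) + 487 = (16 - 1) + 487 = 15 + 487 = 502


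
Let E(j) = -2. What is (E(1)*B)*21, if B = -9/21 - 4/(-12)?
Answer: 4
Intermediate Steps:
B = -2/21 (B = -9*1/21 - 4*(-1/12) = -3/7 + ⅓ = -2/21 ≈ -0.095238)
(E(1)*B)*21 = -2*(-2/21)*21 = (4/21)*21 = 4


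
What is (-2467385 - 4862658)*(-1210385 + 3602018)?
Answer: -17530772730219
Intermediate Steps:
(-2467385 - 4862658)*(-1210385 + 3602018) = -7330043*2391633 = -17530772730219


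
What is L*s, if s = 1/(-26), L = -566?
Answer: 283/13 ≈ 21.769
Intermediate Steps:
s = -1/26 ≈ -0.038462
L*s = -566*(-1/26) = 283/13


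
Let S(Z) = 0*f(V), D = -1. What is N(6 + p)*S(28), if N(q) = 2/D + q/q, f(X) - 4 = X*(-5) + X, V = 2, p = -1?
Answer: 0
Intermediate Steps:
f(X) = 4 - 4*X (f(X) = 4 + (X*(-5) + X) = 4 + (-5*X + X) = 4 - 4*X)
N(q) = -1 (N(q) = 2/(-1) + q/q = 2*(-1) + 1 = -2 + 1 = -1)
S(Z) = 0 (S(Z) = 0*(4 - 4*2) = 0*(4 - 8) = 0*(-4) = 0)
N(6 + p)*S(28) = -1*0 = 0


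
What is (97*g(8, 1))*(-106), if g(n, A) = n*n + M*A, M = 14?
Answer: -801996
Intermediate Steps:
g(n, A) = n² + 14*A (g(n, A) = n*n + 14*A = n² + 14*A)
(97*g(8, 1))*(-106) = (97*(8² + 14*1))*(-106) = (97*(64 + 14))*(-106) = (97*78)*(-106) = 7566*(-106) = -801996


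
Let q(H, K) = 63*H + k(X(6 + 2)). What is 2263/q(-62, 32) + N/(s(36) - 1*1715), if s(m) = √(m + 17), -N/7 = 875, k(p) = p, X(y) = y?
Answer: 17145090757/5732344228 + 6125*√53/2941172 ≈ 3.0061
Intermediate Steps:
N = -6125 (N = -7*875 = -6125)
q(H, K) = 8 + 63*H (q(H, K) = 63*H + (6 + 2) = 63*H + 8 = 8 + 63*H)
s(m) = √(17 + m)
2263/q(-62, 32) + N/(s(36) - 1*1715) = 2263/(8 + 63*(-62)) - 6125/(√(17 + 36) - 1*1715) = 2263/(8 - 3906) - 6125/(√53 - 1715) = 2263/(-3898) - 6125/(-1715 + √53) = 2263*(-1/3898) - 6125/(-1715 + √53) = -2263/3898 - 6125/(-1715 + √53)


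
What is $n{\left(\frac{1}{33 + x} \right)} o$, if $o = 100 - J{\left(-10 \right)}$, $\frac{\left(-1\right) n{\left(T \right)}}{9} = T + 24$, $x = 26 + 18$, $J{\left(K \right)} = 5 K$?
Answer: $- \frac{2496150}{77} \approx -32418.0$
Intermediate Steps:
$x = 44$
$n{\left(T \right)} = -216 - 9 T$ ($n{\left(T \right)} = - 9 \left(T + 24\right) = - 9 \left(24 + T\right) = -216 - 9 T$)
$o = 150$ ($o = 100 - 5 \left(-10\right) = 100 - -50 = 100 + 50 = 150$)
$n{\left(\frac{1}{33 + x} \right)} o = \left(-216 - \frac{9}{33 + 44}\right) 150 = \left(-216 - \frac{9}{77}\right) 150 = \left(- \frac{16641}{77}\right) 150 = - \frac{2496150}{77}$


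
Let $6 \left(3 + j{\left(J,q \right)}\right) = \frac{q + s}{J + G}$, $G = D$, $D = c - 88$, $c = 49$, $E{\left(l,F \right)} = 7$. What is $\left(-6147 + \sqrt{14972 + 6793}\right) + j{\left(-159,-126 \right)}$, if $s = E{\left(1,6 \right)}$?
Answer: $- \frac{7306081}{1188} + \sqrt{21765} \approx -6002.4$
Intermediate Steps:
$s = 7$
$D = -39$ ($D = 49 - 88 = -39$)
$G = -39$
$j{\left(J,q \right)} = -3 + \frac{7 + q}{6 \left(-39 + J\right)}$ ($j{\left(J,q \right)} = -3 + \frac{\left(q + 7\right) \frac{1}{J - 39}}{6} = -3 + \frac{\left(7 + q\right) \frac{1}{-39 + J}}{6} = -3 + \frac{\frac{1}{-39 + J} \left(7 + q\right)}{6} = -3 + \frac{7 + q}{6 \left(-39 + J\right)}$)
$\left(-6147 + \sqrt{14972 + 6793}\right) + j{\left(-159,-126 \right)} = \left(-6147 + \sqrt{14972 + 6793}\right) + \frac{709 - 126 - -2862}{6 \left(-39 - 159\right)} = \left(-6147 + \sqrt{21765}\right) + \frac{709 - 126 + 2862}{6 \left(-198\right)} = \left(-6147 + \sqrt{21765}\right) + \frac{1}{6} \left(- \frac{1}{198}\right) 3445 = \left(-6147 + \sqrt{21765}\right) - \frac{3445}{1188} = - \frac{7306081}{1188} + \sqrt{21765}$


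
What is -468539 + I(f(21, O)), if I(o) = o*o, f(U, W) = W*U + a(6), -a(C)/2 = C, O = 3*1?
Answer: -465938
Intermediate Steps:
O = 3
a(C) = -2*C
f(U, W) = -12 + U*W (f(U, W) = W*U - 2*6 = U*W - 12 = -12 + U*W)
I(o) = o²
-468539 + I(f(21, O)) = -468539 + (-12 + 21*3)² = -468539 + (-12 + 63)² = -468539 + 51² = -468539 + 2601 = -465938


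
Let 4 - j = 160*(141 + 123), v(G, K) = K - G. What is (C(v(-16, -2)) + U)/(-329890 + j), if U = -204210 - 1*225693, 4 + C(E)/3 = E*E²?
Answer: 140561/124042 ≈ 1.1332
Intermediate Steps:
C(E) = -12 + 3*E³ (C(E) = -12 + 3*(E*E²) = -12 + 3*E³)
j = -42236 (j = 4 - 160*(141 + 123) = 4 - 160*264 = 4 - 1*42240 = 4 - 42240 = -42236)
U = -429903 (U = -204210 - 225693 = -429903)
(C(v(-16, -2)) + U)/(-329890 + j) = ((-12 + 3*(-2 - 1*(-16))³) - 429903)/(-329890 - 42236) = ((-12 + 3*(-2 + 16)³) - 429903)/(-372126) = ((-12 + 3*14³) - 429903)*(-1/372126) = ((-12 + 3*2744) - 429903)*(-1/372126) = ((-12 + 8232) - 429903)*(-1/372126) = (8220 - 429903)*(-1/372126) = -421683*(-1/372126) = 140561/124042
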